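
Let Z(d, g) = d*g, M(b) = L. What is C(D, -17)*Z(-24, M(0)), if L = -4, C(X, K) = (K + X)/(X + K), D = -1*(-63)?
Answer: 96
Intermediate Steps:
D = 63
C(X, K) = 1 (C(X, K) = (K + X)/(K + X) = 1)
M(b) = -4
C(D, -17)*Z(-24, M(0)) = 1*(-24*(-4)) = 1*96 = 96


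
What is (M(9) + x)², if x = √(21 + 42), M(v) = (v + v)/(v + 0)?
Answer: 67 + 12*√7 ≈ 98.749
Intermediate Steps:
M(v) = 2 (M(v) = (2*v)/v = 2)
x = 3*√7 (x = √63 = 3*√7 ≈ 7.9373)
(M(9) + x)² = (2 + 3*√7)²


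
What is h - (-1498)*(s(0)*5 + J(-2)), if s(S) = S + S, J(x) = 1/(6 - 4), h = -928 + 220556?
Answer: 220377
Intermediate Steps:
h = 219628
J(x) = ½ (J(x) = 1/2 = ½)
s(S) = 2*S
h - (-1498)*(s(0)*5 + J(-2)) = 219628 - (-1498)*((2*0)*5 + ½) = 219628 - (-1498)*(0*5 + ½) = 219628 - (-1498)*(0 + ½) = 219628 - (-1498)/2 = 219628 - 1*(-749) = 219628 + 749 = 220377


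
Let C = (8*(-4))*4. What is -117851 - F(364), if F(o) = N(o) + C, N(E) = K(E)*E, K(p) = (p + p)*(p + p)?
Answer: -193031899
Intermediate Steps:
K(p) = 4*p² (K(p) = (2*p)*(2*p) = 4*p²)
N(E) = 4*E³ (N(E) = (4*E²)*E = 4*E³)
C = -128 (C = -32*4 = -128)
F(o) = -128 + 4*o³ (F(o) = 4*o³ - 128 = -128 + 4*o³)
-117851 - F(364) = -117851 - (-128 + 4*364³) = -117851 - (-128 + 4*48228544) = -117851 - (-128 + 192914176) = -117851 - 1*192914048 = -117851 - 192914048 = -193031899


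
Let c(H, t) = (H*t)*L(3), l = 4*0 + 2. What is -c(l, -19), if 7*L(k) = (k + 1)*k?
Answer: 456/7 ≈ 65.143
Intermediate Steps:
L(k) = k*(1 + k)/7 (L(k) = ((k + 1)*k)/7 = ((1 + k)*k)/7 = (k*(1 + k))/7 = k*(1 + k)/7)
l = 2 (l = 0 + 2 = 2)
c(H, t) = 12*H*t/7 (c(H, t) = (H*t)*((1/7)*3*(1 + 3)) = (H*t)*((1/7)*3*4) = (H*t)*(12/7) = 12*H*t/7)
-c(l, -19) = -12*2*(-19)/7 = -1*(-456/7) = 456/7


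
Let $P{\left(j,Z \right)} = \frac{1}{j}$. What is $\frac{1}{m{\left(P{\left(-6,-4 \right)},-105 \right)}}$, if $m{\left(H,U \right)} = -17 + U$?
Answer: $- \frac{1}{122} \approx -0.0081967$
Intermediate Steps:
$\frac{1}{m{\left(P{\left(-6,-4 \right)},-105 \right)}} = \frac{1}{-17 - 105} = \frac{1}{-122} = - \frac{1}{122}$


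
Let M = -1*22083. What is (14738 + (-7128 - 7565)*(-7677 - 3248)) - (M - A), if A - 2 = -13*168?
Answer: 160555664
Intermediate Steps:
A = -2182 (A = 2 - 13*168 = 2 - 2184 = -2182)
M = -22083
(14738 + (-7128 - 7565)*(-7677 - 3248)) - (M - A) = (14738 + (-7128 - 7565)*(-7677 - 3248)) - (-22083 - 1*(-2182)) = (14738 - 14693*(-10925)) - (-22083 + 2182) = (14738 + 160521025) - 1*(-19901) = 160535763 + 19901 = 160555664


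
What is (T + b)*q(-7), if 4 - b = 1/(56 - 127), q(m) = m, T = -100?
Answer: 47705/71 ≈ 671.90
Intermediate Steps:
b = 285/71 (b = 4 - 1/(56 - 127) = 4 - 1/(-71) = 4 - 1*(-1/71) = 4 + 1/71 = 285/71 ≈ 4.0141)
(T + b)*q(-7) = (-100 + 285/71)*(-7) = -6815/71*(-7) = 47705/71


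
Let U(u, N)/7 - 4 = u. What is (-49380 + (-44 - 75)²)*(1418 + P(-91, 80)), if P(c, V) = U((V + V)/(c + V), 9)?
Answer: -520748134/11 ≈ -4.7341e+7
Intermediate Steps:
U(u, N) = 28 + 7*u
P(c, V) = 28 + 14*V/(V + c) (P(c, V) = 28 + 7*((V + V)/(c + V)) = 28 + 7*((2*V)/(V + c)) = 28 + 7*(2*V/(V + c)) = 28 + 14*V/(V + c))
(-49380 + (-44 - 75)²)*(1418 + P(-91, 80)) = (-49380 + (-44 - 75)²)*(1418 + 14*(2*(-91) + 3*80)/(80 - 91)) = (-49380 + (-119)²)*(1418 + 14*(-182 + 240)/(-11)) = (-49380 + 14161)*(1418 + 14*(-1/11)*58) = -35219*(1418 - 812/11) = -35219*14786/11 = -520748134/11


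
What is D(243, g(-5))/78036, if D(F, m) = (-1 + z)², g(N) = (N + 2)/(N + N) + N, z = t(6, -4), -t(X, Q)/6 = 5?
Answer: 961/78036 ≈ 0.012315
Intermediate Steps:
t(X, Q) = -30 (t(X, Q) = -6*5 = -30)
z = -30
g(N) = N + (2 + N)/(2*N) (g(N) = (2 + N)/((2*N)) + N = (2 + N)*(1/(2*N)) + N = (2 + N)/(2*N) + N = N + (2 + N)/(2*N))
D(F, m) = 961 (D(F, m) = (-1 - 30)² = (-31)² = 961)
D(243, g(-5))/78036 = 961/78036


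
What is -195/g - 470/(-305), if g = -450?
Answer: 3613/1830 ≈ 1.9743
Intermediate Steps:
-195/g - 470/(-305) = -195/(-450) - 470/(-305) = -195*(-1/450) - 470*(-1/305) = 13/30 + 94/61 = 3613/1830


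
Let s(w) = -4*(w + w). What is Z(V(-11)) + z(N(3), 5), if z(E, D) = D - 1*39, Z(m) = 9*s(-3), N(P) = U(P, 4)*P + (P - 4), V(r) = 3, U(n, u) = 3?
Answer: 182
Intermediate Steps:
N(P) = -4 + 4*P (N(P) = 3*P + (P - 4) = 3*P + (-4 + P) = -4 + 4*P)
s(w) = -8*w
Z(m) = 216 (Z(m) = 9*(-8*(-3)) = 9*24 = 216)
z(E, D) = -39 + D (z(E, D) = D - 39 = -39 + D)
Z(V(-11)) + z(N(3), 5) = 216 + (-39 + 5) = 216 - 34 = 182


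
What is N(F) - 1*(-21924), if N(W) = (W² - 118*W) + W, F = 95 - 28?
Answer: 18574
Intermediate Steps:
F = 67
N(W) = W² - 117*W
N(F) - 1*(-21924) = 67*(-117 + 67) - 1*(-21924) = 67*(-50) + 21924 = -3350 + 21924 = 18574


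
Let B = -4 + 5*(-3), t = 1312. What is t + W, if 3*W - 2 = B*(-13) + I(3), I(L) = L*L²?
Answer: 1404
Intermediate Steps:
I(L) = L³
B = -19 (B = -4 - 15 = -19)
W = 92 (W = ⅔ + (-19*(-13) + 3³)/3 = ⅔ + (247 + 27)/3 = ⅔ + (⅓)*274 = ⅔ + 274/3 = 92)
t + W = 1312 + 92 = 1404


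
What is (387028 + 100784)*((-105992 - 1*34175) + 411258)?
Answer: 132241442892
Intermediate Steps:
(387028 + 100784)*((-105992 - 1*34175) + 411258) = 487812*((-105992 - 34175) + 411258) = 487812*(-140167 + 411258) = 487812*271091 = 132241442892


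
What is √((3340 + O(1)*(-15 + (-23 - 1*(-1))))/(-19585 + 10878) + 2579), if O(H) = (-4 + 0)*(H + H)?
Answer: √195487099919/8707 ≈ 50.780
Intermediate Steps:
O(H) = -8*H
√((3340 + O(1)*(-15 + (-23 - 1*(-1))))/(-19585 + 10878) + 2579) = √((3340 + (-8*1)*(-15 + (-23 - 1*(-1))))/(-19585 + 10878) + 2579) = √((3340 - 8*(-15 + (-23 + 1)))/(-8707) + 2579) = √((3340 - 8*(-15 - 22))*(-1/8707) + 2579) = √((3340 - 8*(-37))*(-1/8707) + 2579) = √((3340 + 296)*(-1/8707) + 2579) = √(3636*(-1/8707) + 2579) = √(-3636/8707 + 2579) = √(22451717/8707) = √195487099919/8707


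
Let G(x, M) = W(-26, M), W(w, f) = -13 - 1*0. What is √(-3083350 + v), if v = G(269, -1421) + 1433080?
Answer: I*√1650283 ≈ 1284.6*I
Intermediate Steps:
W(w, f) = -13 (W(w, f) = -13 + 0 = -13)
G(x, M) = -13
v = 1433067 (v = -13 + 1433080 = 1433067)
√(-3083350 + v) = √(-3083350 + 1433067) = √(-1650283) = I*√1650283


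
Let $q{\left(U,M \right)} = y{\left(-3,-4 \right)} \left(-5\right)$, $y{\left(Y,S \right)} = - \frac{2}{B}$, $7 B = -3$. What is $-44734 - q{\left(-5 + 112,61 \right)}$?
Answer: $- \frac{134132}{3} \approx -44711.0$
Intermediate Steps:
$B = - \frac{3}{7}$ ($B = \frac{1}{7} \left(-3\right) = - \frac{3}{7} \approx -0.42857$)
$y{\left(Y,S \right)} = \frac{14}{3}$ ($y{\left(Y,S \right)} = - \frac{2}{- \frac{3}{7}} = \left(-2\right) \left(- \frac{7}{3}\right) = \frac{14}{3}$)
$q{\left(U,M \right)} = - \frac{70}{3}$ ($q{\left(U,M \right)} = \frac{14}{3} \left(-5\right) = - \frac{70}{3}$)
$-44734 - q{\left(-5 + 112,61 \right)} = -44734 - - \frac{70}{3} = -44734 + \frac{70}{3} = - \frac{134132}{3}$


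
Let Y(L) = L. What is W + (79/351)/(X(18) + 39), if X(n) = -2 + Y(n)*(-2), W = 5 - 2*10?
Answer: -5186/351 ≈ -14.775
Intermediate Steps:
W = -15 (W = 5 - 20 = -15)
X(n) = -2 - 2*n (X(n) = -2 + n*(-2) = -2 - 2*n)
W + (79/351)/(X(18) + 39) = -15 + (79/351)/((-2 - 2*18) + 39) = -15 + (79*(1/351))/((-2 - 36) + 39) = -15 + (79/351)/(-38 + 39) = -15 + (79/351)/1 = -15 + 1*(79/351) = -15 + 79/351 = -5186/351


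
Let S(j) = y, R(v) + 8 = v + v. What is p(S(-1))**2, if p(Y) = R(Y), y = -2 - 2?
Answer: 256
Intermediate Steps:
R(v) = -8 + 2*v (R(v) = -8 + (v + v) = -8 + 2*v)
y = -4
S(j) = -4
p(Y) = -8 + 2*Y
p(S(-1))**2 = (-8 + 2*(-4))**2 = (-8 - 8)**2 = (-16)**2 = 256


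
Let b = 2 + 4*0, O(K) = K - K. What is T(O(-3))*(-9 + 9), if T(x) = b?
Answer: 0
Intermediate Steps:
O(K) = 0
b = 2 (b = 2 + 0 = 2)
T(x) = 2
T(O(-3))*(-9 + 9) = 2*(-9 + 9) = 2*0 = 0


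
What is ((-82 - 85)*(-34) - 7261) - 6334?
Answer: -7917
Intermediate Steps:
((-82 - 85)*(-34) - 7261) - 6334 = (-167*(-34) - 7261) - 6334 = (5678 - 7261) - 6334 = -1583 - 6334 = -7917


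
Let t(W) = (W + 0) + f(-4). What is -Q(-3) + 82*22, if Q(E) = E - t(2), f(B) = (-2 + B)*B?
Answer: 1833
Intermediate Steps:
f(B) = B*(-2 + B)
t(W) = 24 + W (t(W) = (W + 0) - 4*(-2 - 4) = W - 4*(-6) = W + 24 = 24 + W)
Q(E) = -26 + E (Q(E) = E - (24 + 2) = E - 1*26 = E - 26 = -26 + E)
-Q(-3) + 82*22 = -(-26 - 3) + 82*22 = -1*(-29) + 1804 = 29 + 1804 = 1833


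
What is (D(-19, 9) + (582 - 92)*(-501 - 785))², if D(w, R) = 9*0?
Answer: 397076419600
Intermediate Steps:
D(w, R) = 0
(D(-19, 9) + (582 - 92)*(-501 - 785))² = (0 + (582 - 92)*(-501 - 785))² = (0 + 490*(-1286))² = (0 - 630140)² = (-630140)² = 397076419600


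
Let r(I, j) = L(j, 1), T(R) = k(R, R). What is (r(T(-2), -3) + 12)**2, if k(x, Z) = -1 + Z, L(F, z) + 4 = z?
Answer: 81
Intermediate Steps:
L(F, z) = -4 + z
T(R) = -1 + R
r(I, j) = -3 (r(I, j) = -4 + 1 = -3)
(r(T(-2), -3) + 12)**2 = (-3 + 12)**2 = 9**2 = 81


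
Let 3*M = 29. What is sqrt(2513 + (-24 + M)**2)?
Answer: sqrt(24466)/3 ≈ 52.139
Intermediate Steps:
M = 29/3 (M = (1/3)*29 = 29/3 ≈ 9.6667)
sqrt(2513 + (-24 + M)**2) = sqrt(2513 + (-24 + 29/3)**2) = sqrt(2513 + (-43/3)**2) = sqrt(2513 + 1849/9) = sqrt(24466/9) = sqrt(24466)/3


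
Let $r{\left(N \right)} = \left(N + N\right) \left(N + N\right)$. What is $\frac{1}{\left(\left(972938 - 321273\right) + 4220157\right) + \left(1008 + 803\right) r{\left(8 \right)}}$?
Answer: $\frac{1}{5335438} \approx 1.8743 \cdot 10^{-7}$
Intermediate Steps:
$r{\left(N \right)} = 4 N^{2}$ ($r{\left(N \right)} = 2 N 2 N = 4 N^{2}$)
$\frac{1}{\left(\left(972938 - 321273\right) + 4220157\right) + \left(1008 + 803\right) r{\left(8 \right)}} = \frac{1}{\left(\left(972938 - 321273\right) + 4220157\right) + \left(1008 + 803\right) 4 \cdot 8^{2}} = \frac{1}{\left(651665 + 4220157\right) + 1811 \cdot 4 \cdot 64} = \frac{1}{4871822 + 1811 \cdot 256} = \frac{1}{4871822 + 463616} = \frac{1}{5335438}$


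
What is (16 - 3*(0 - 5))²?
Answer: 961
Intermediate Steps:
(16 - 3*(0 - 5))² = (16 - 3*(-5))² = (16 + 15)² = 31² = 961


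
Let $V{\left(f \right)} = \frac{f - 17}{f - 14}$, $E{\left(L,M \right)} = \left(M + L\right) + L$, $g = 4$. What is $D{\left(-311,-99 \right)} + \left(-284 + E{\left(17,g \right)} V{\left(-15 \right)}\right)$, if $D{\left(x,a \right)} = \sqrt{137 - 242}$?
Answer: $- \frac{7020}{29} + i \sqrt{105} \approx -242.07 + 10.247 i$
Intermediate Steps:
$E{\left(L,M \right)} = M + 2 L$ ($E{\left(L,M \right)} = \left(L + M\right) + L = M + 2 L$)
$D{\left(x,a \right)} = i \sqrt{105}$ ($D{\left(x,a \right)} = \sqrt{-105} = i \sqrt{105}$)
$V{\left(f \right)} = \frac{-17 + f}{-14 + f}$
$D{\left(-311,-99 \right)} + \left(-284 + E{\left(17,g \right)} V{\left(-15 \right)}\right) = i \sqrt{105} - \left(284 - \left(4 + 2 \cdot 17\right) \frac{-17 - 15}{-14 - 15}\right) = i \sqrt{105} - \left(284 - \left(4 + 34\right) \frac{1}{-29} \left(-32\right)\right) = i \sqrt{105} - \left(284 - 38 \left(\left(- \frac{1}{29}\right) \left(-32\right)\right)\right) = i \sqrt{105} + \left(-284 + 38 \cdot \frac{32}{29}\right) = i \sqrt{105} + \left(-284 + \frac{1216}{29}\right) = i \sqrt{105} - \frac{7020}{29} = - \frac{7020}{29} + i \sqrt{105}$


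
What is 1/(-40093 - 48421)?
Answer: -1/88514 ≈ -1.1298e-5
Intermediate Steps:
1/(-40093 - 48421) = 1/(-88514) = -1/88514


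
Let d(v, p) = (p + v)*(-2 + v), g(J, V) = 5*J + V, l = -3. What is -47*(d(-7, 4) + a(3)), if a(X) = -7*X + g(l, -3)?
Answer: 564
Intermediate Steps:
g(J, V) = V + 5*J
a(X) = -18 - 7*X (a(X) = -7*X + (-3 + 5*(-3)) = -7*X + (-3 - 15) = -7*X - 18 = -18 - 7*X)
d(v, p) = (-2 + v)*(p + v)
-47*(d(-7, 4) + a(3)) = -47*(((-7)² - 2*4 - 2*(-7) + 4*(-7)) + (-18 - 7*3)) = -47*((49 - 8 + 14 - 28) + (-18 - 21)) = -47*(27 - 39) = -47*(-12) = 564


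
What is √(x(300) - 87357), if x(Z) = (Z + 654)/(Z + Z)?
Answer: I*√8735541/10 ≈ 295.56*I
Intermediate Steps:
x(Z) = (654 + Z)/(2*Z) (x(Z) = (654 + Z)/((2*Z)) = (654 + Z)*(1/(2*Z)) = (654 + Z)/(2*Z))
√(x(300) - 87357) = √((½)*(654 + 300)/300 - 87357) = √((½)*(1/300)*954 - 87357) = √(159/100 - 87357) = √(-8735541/100) = I*√8735541/10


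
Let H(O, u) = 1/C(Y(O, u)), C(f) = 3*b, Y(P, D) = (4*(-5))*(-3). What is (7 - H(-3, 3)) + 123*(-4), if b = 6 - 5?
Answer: -1456/3 ≈ -485.33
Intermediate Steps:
Y(P, D) = 60 (Y(P, D) = -20*(-3) = 60)
b = 1
C(f) = 3 (C(f) = 3*1 = 3)
H(O, u) = ⅓ (H(O, u) = 1/3 = ⅓)
(7 - H(-3, 3)) + 123*(-4) = (7 - 1*⅓) + 123*(-4) = (7 - ⅓) - 492 = 20/3 - 492 = -1456/3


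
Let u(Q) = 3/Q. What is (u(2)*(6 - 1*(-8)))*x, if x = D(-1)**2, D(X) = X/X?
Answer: 21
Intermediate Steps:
D(X) = 1
x = 1 (x = 1**2 = 1)
(u(2)*(6 - 1*(-8)))*x = ((3/2)*(6 - 1*(-8)))*1 = ((3*(1/2))*(6 + 8))*1 = ((3/2)*14)*1 = 21*1 = 21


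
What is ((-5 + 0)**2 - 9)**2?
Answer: 256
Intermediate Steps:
((-5 + 0)**2 - 9)**2 = ((-5)**2 - 9)**2 = (25 - 9)**2 = 16**2 = 256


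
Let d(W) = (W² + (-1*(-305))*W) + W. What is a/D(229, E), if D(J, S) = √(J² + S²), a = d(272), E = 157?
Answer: 78608*√77090/38545 ≈ 566.24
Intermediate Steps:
d(W) = W² + 306*W (d(W) = (W² + 305*W) + W = W² + 306*W)
a = 157216 (a = 272*(306 + 272) = 272*578 = 157216)
a/D(229, E) = 157216/(√(229² + 157²)) = 157216/(√(52441 + 24649)) = 157216/(√77090) = 157216*(√77090/77090) = 78608*√77090/38545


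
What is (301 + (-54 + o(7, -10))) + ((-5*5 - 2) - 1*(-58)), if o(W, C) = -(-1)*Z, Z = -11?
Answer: 267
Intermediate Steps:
o(W, C) = -11 (o(W, C) = -(-1)*(-11) = -1*11 = -11)
(301 + (-54 + o(7, -10))) + ((-5*5 - 2) - 1*(-58)) = (301 + (-54 - 11)) + ((-5*5 - 2) - 1*(-58)) = (301 - 65) + ((-25 - 2) + 58) = 236 + (-27 + 58) = 236 + 31 = 267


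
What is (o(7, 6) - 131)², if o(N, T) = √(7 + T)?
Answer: (131 - √13)² ≈ 16229.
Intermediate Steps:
(o(7, 6) - 131)² = (√(7 + 6) - 131)² = (√13 - 131)² = (-131 + √13)²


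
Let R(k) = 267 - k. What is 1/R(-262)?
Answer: 1/529 ≈ 0.0018904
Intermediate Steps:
1/R(-262) = 1/(267 - 1*(-262)) = 1/(267 + 262) = 1/529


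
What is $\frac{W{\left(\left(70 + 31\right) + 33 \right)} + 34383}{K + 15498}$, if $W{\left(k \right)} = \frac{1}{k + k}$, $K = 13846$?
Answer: $\frac{9214645}{7864192} \approx 1.1717$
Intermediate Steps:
$W{\left(k \right)} = \frac{1}{2 k}$
$\frac{W{\left(\left(70 + 31\right) + 33 \right)} + 34383}{K + 15498} = \frac{\frac{1}{2 \left(\left(70 + 31\right) + 33\right)} + 34383}{13846 + 15498} = \frac{\frac{1}{2 \left(101 + 33\right)} + 34383}{29344} = \left(\frac{1}{2 \cdot 134} + 34383\right) \frac{1}{29344} = \left(\frac{1}{2} \cdot \frac{1}{134} + 34383\right) \frac{1}{29344} = \left(\frac{1}{268} + 34383\right) \frac{1}{29344} = \frac{9214645}{268} \cdot \frac{1}{29344} = \frac{9214645}{7864192}$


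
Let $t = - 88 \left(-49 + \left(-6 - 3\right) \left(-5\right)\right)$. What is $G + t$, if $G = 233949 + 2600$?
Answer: $236901$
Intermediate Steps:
$t = 352$ ($t = - 88 \left(-49 - -45\right) = - 88 \left(-49 + 45\right) = \left(-88\right) \left(-4\right) = 352$)
$G = 236549$
$G + t = 236549 + 352 = 236901$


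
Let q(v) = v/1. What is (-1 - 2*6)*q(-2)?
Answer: 26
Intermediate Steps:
q(v) = v (q(v) = v*1 = v)
(-1 - 2*6)*q(-2) = (-1 - 2*6)*(-2) = (-1 - 12)*(-2) = -13*(-2) = 26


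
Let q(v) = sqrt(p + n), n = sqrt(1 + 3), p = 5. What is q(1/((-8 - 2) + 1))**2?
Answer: 7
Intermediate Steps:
n = 2 (n = sqrt(4) = 2)
q(v) = sqrt(7) (q(v) = sqrt(5 + 2) = sqrt(7))
q(1/((-8 - 2) + 1))**2 = (sqrt(7))**2 = 7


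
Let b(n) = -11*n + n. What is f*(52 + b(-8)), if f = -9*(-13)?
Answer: 15444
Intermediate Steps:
b(n) = -10*n
f = 117
f*(52 + b(-8)) = 117*(52 - 10*(-8)) = 117*(52 + 80) = 117*132 = 15444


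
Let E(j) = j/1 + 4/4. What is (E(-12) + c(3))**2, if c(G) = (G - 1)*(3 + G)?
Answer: 1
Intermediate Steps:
c(G) = (-1 + G)*(3 + G)
E(j) = 1 + j (E(j) = j*1 + 4*(1/4) = j + 1 = 1 + j)
(E(-12) + c(3))**2 = ((1 - 12) + (-3 + 3**2 + 2*3))**2 = (-11 + (-3 + 9 + 6))**2 = (-11 + 12)**2 = 1**2 = 1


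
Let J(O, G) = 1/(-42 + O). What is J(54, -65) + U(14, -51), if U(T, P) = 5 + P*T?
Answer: -8507/12 ≈ -708.92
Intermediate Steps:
J(54, -65) + U(14, -51) = 1/(-42 + 54) + (5 - 51*14) = 1/12 + (5 - 714) = 1/12 - 709 = -8507/12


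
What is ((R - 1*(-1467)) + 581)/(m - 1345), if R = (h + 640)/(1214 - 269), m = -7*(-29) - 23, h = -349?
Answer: -645217/366975 ≈ -1.7582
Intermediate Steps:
m = 180 (m = 203 - 23 = 180)
R = 97/315 (R = (-349 + 640)/(1214 - 269) = 291/945 = 291*(1/945) = 97/315 ≈ 0.30794)
((R - 1*(-1467)) + 581)/(m - 1345) = ((97/315 - 1*(-1467)) + 581)/(180 - 1345) = ((97/315 + 1467) + 581)/(-1165) = (462202/315 + 581)*(-1/1165) = (645217/315)*(-1/1165) = -645217/366975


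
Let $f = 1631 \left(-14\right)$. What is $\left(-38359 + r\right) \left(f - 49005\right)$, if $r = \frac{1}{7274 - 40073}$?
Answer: $\frac{90383292592438}{32799} \approx 2.7557 \cdot 10^{9}$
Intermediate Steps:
$f = -22834$
$r = - \frac{1}{32799}$ ($r = \frac{1}{-32799} = - \frac{1}{32799} \approx -3.0489 \cdot 10^{-5}$)
$\left(-38359 + r\right) \left(f - 49005\right) = \left(-38359 - \frac{1}{32799}\right) \left(-22834 - 49005\right) = \left(- \frac{1258136842}{32799}\right) \left(-71839\right) = \frac{90383292592438}{32799}$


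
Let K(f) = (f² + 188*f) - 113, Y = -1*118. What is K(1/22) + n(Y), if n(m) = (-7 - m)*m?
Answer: -6389987/484 ≈ -13202.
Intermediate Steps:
Y = -118
K(f) = -113 + f² + 188*f
n(m) = m*(-7 - m)
K(1/22) + n(Y) = (-113 + (1/22)² + 188/22) - 1*(-118)*(7 - 118) = (-113 + (1/22)² + 188*(1/22)) - 1*(-118)*(-111) = (-113 + 1/484 + 94/11) - 13098 = -50555/484 - 13098 = -6389987/484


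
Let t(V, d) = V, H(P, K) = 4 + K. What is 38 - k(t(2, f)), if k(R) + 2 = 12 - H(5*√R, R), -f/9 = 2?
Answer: 34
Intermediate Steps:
f = -18 (f = -9*2 = -18)
k(R) = 6 - R (k(R) = -2 + (12 - (4 + R)) = -2 + (12 + (-4 - R)) = -2 + (8 - R) = 6 - R)
38 - k(t(2, f)) = 38 - (6 - 1*2) = 38 - (6 - 2) = 38 - 1*4 = 38 - 4 = 34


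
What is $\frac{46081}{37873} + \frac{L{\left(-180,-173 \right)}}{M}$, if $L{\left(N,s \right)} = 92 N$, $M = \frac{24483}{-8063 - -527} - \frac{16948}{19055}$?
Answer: $\frac{10009892222528837}{2500643487221} \approx 4002.9$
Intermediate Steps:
$M = - \frac{198081231}{47866160}$ ($M = \frac{24483}{-8063 + 527} - \frac{16948}{19055} = \frac{24483}{-7536} - \frac{16948}{19055} = 24483 \left(- \frac{1}{7536}\right) - \frac{16948}{19055} = - \frac{8161}{2512} - \frac{16948}{19055} = - \frac{198081231}{47866160} \approx -4.1382$)
$\frac{46081}{37873} + \frac{L{\left(-180,-173 \right)}}{M} = \frac{46081}{37873} + \frac{92 \left(-180\right)}{- \frac{198081231}{47866160}} = 46081 \cdot \frac{1}{37873} - - \frac{264221203200}{66027077} = \frac{46081}{37873} + \frac{264221203200}{66027077} = \frac{10009892222528837}{2500643487221}$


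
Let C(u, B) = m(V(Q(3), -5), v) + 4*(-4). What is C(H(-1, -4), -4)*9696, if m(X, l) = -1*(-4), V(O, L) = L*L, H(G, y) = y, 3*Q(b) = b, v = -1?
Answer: -116352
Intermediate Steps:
Q(b) = b/3
V(O, L) = L**2
m(X, l) = 4
C(u, B) = -12 (C(u, B) = 4 + 4*(-4) = 4 - 16 = -12)
C(H(-1, -4), -4)*9696 = -12*9696 = -116352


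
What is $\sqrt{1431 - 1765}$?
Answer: $i \sqrt{334} \approx 18.276 i$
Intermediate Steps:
$\sqrt{1431 - 1765} = \sqrt{-334} = i \sqrt{334}$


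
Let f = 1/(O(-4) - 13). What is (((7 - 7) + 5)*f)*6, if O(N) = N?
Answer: -30/17 ≈ -1.7647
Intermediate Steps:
f = -1/17 (f = 1/(-4 - 13) = 1/(-17) = -1/17 ≈ -0.058824)
(((7 - 7) + 5)*f)*6 = (((7 - 7) + 5)*(-1/17))*6 = ((0 + 5)*(-1/17))*6 = (5*(-1/17))*6 = -5/17*6 = -30/17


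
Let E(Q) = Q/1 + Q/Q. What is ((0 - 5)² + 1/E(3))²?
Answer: 10201/16 ≈ 637.56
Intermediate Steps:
E(Q) = 1 + Q (E(Q) = Q*1 + 1 = Q + 1 = 1 + Q)
((0 - 5)² + 1/E(3))² = ((0 - 5)² + 1/(1 + 3))² = ((-5)² + 1/4)² = (25 + ¼)² = (101/4)² = 10201/16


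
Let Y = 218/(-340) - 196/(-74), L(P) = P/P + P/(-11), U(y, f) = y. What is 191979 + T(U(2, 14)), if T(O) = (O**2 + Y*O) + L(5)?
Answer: 6641809652/34595 ≈ 1.9199e+5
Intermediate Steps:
L(P) = 1 - P/11 (L(P) = 1 + P*(-1/11) = 1 - P/11)
Y = 12627/6290 (Y = 218*(-1/340) - 196*(-1/74) = -109/170 + 98/37 = 12627/6290 ≈ 2.0075)
T(O) = 6/11 + O**2 + 12627*O/6290 (T(O) = (O**2 + 12627*O/6290) + (1 - 1/11*5) = (O**2 + 12627*O/6290) + (1 - 5/11) = (O**2 + 12627*O/6290) + 6/11 = 6/11 + O**2 + 12627*O/6290)
191979 + T(U(2, 14)) = 191979 + (6/11 + 2**2 + (12627/6290)*2) = 191979 + (6/11 + 4 + 12627/3145) = 191979 + 296147/34595 = 6641809652/34595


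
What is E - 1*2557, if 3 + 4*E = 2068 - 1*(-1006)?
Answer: -7157/4 ≈ -1789.3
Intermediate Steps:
E = 3071/4 (E = -¾ + (2068 - 1*(-1006))/4 = -¾ + (2068 + 1006)/4 = -¾ + (¼)*3074 = -¾ + 1537/2 = 3071/4 ≈ 767.75)
E - 1*2557 = 3071/4 - 1*2557 = 3071/4 - 2557 = -7157/4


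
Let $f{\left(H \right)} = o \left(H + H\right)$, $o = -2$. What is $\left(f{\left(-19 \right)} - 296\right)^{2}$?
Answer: $48400$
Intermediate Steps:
$f{\left(H \right)} = - 4 H$ ($f{\left(H \right)} = - 2 \left(H + H\right) = - 2 \cdot 2 H = - 4 H$)
$\left(f{\left(-19 \right)} - 296\right)^{2} = \left(\left(-4\right) \left(-19\right) - 296\right)^{2} = \left(76 - 296\right)^{2} = \left(-220\right)^{2} = 48400$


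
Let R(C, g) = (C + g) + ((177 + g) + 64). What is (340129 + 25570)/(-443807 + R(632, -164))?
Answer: -365699/443262 ≈ -0.82502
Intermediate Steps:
R(C, g) = 241 + C + 2*g (R(C, g) = (C + g) + (241 + g) = 241 + C + 2*g)
(340129 + 25570)/(-443807 + R(632, -164)) = (340129 + 25570)/(-443807 + (241 + 632 + 2*(-164))) = 365699/(-443807 + (241 + 632 - 328)) = 365699/(-443807 + 545) = 365699/(-443262) = 365699*(-1/443262) = -365699/443262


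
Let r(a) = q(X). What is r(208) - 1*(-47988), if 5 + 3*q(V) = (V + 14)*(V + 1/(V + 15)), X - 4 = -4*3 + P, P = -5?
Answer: 287893/6 ≈ 47982.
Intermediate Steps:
X = -13 (X = 4 + (-4*3 - 5) = 4 + (-12 - 5) = 4 - 17 = -13)
q(V) = -5/3 + (14 + V)*(V + 1/(15 + V))/3 (q(V) = -5/3 + ((V + 14)*(V + 1/(V + 15)))/3 = -5/3 + ((14 + V)*(V + 1/(15 + V)))/3 = -5/3 + (14 + V)*(V + 1/(15 + V))/3)
r(a) = -35/6 (r(a) = (-61 + (-13)**3 + 29*(-13)**2 + 206*(-13))/(3*(15 - 13)) = (1/3)*(-61 - 2197 + 29*169 - 2678)/2 = (1/3)*(1/2)*(-61 - 2197 + 4901 - 2678) = (1/3)*(1/2)*(-35) = -35/6)
r(208) - 1*(-47988) = -35/6 - 1*(-47988) = -35/6 + 47988 = 287893/6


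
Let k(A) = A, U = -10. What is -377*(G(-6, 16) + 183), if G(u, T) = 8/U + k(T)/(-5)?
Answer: -67483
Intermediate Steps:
G(u, T) = -⅘ - T/5 (G(u, T) = 8/(-10) + T/(-5) = 8*(-⅒) + T*(-⅕) = -⅘ - T/5)
-377*(G(-6, 16) + 183) = -377*((-⅘ - ⅕*16) + 183) = -377*((-⅘ - 16/5) + 183) = -377*(-4 + 183) = -377*179 = -67483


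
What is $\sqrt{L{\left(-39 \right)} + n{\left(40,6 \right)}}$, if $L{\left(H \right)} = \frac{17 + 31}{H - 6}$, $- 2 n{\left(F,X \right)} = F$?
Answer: $\frac{2 i \sqrt{1185}}{15} \approx 4.5898 i$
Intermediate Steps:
$n{\left(F,X \right)} = - \frac{F}{2}$
$L{\left(H \right)} = \frac{48}{-6 + H}$
$\sqrt{L{\left(-39 \right)} + n{\left(40,6 \right)}} = \sqrt{\frac{48}{-6 - 39} - 20} = \sqrt{\frac{48}{-45} - 20} = \sqrt{48 \left(- \frac{1}{45}\right) - 20} = \sqrt{- \frac{16}{15} - 20} = \sqrt{- \frac{316}{15}} = \frac{2 i \sqrt{1185}}{15}$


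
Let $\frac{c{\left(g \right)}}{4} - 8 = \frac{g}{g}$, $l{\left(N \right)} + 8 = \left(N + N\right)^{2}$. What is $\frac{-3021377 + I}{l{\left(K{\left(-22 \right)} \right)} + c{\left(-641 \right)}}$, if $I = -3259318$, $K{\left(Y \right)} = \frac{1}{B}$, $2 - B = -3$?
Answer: $- \frac{157017375}{704} \approx -2.2304 \cdot 10^{5}$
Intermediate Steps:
$B = 5$ ($B = 2 - -3 = 2 + 3 = 5$)
$K{\left(Y \right)} = \frac{1}{5}$
$l{\left(N \right)} = -8 + 4 N^{2}$ ($l{\left(N \right)} = -8 + \left(N + N\right)^{2} = -8 + \left(2 N\right)^{2} = -8 + 4 N^{2}$)
$c{\left(g \right)} = 36$ ($c{\left(g \right)} = 32 + 4 \frac{g}{g} = 32 + 4 \cdot 1 = 32 + 4 = 36$)
$\frac{-3021377 + I}{l{\left(K{\left(-22 \right)} \right)} + c{\left(-641 \right)}} = \frac{-3021377 - 3259318}{\left(-8 + \frac{4}{25}\right) + 36} = - \frac{6280695}{\left(-8 + 4 \cdot \frac{1}{25}\right) + 36} = - \frac{6280695}{\left(-8 + \frac{4}{25}\right) + 36} = - \frac{6280695}{- \frac{196}{25} + 36} = - \frac{6280695}{\frac{704}{25}} = \left(-6280695\right) \frac{25}{704} = - \frac{157017375}{704}$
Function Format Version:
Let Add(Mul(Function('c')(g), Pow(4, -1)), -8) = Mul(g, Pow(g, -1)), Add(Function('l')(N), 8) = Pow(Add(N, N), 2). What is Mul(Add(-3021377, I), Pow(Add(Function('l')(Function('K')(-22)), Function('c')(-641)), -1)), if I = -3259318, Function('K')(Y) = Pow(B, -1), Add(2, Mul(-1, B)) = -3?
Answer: Rational(-157017375, 704) ≈ -2.2304e+5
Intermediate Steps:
B = 5 (B = Add(2, Mul(-1, -3)) = Add(2, 3) = 5)
Function('K')(Y) = Rational(1, 5) (Function('K')(Y) = Pow(5, -1) = Rational(1, 5))
Function('l')(N) = Add(-8, Mul(4, Pow(N, 2))) (Function('l')(N) = Add(-8, Pow(Add(N, N), 2)) = Add(-8, Pow(Mul(2, N), 2)) = Add(-8, Mul(4, Pow(N, 2))))
Function('c')(g) = 36 (Function('c')(g) = Add(32, Mul(4, Mul(g, Pow(g, -1)))) = Add(32, Mul(4, 1)) = Add(32, 4) = 36)
Mul(Add(-3021377, I), Pow(Add(Function('l')(Function('K')(-22)), Function('c')(-641)), -1)) = Mul(Add(-3021377, -3259318), Pow(Add(Add(-8, Mul(4, Pow(Rational(1, 5), 2))), 36), -1)) = Mul(-6280695, Pow(Add(Add(-8, Mul(4, Rational(1, 25))), 36), -1)) = Mul(-6280695, Pow(Add(Add(-8, Rational(4, 25)), 36), -1)) = Mul(-6280695, Pow(Add(Rational(-196, 25), 36), -1)) = Mul(-6280695, Pow(Rational(704, 25), -1)) = Mul(-6280695, Rational(25, 704)) = Rational(-157017375, 704)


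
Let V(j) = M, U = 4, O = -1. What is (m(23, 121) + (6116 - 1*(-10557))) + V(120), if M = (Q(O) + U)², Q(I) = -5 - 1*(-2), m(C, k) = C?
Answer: 16697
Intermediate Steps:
Q(I) = -3 (Q(I) = -5 + 2 = -3)
M = 1 (M = (-3 + 4)² = 1² = 1)
V(j) = 1
(m(23, 121) + (6116 - 1*(-10557))) + V(120) = (23 + (6116 - 1*(-10557))) + 1 = (23 + (6116 + 10557)) + 1 = (23 + 16673) + 1 = 16696 + 1 = 16697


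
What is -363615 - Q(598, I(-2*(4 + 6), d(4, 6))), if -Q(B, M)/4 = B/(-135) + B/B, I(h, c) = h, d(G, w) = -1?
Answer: -49089877/135 ≈ -3.6363e+5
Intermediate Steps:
Q(B, M) = -4 + 4*B/135 (Q(B, M) = -4*(B/(-135) + B/B) = -4*(B*(-1/135) + 1) = -4*(-B/135 + 1) = -4*(1 - B/135) = -4 + 4*B/135)
-363615 - Q(598, I(-2*(4 + 6), d(4, 6))) = -363615 - (-4 + (4/135)*598) = -363615 - (-4 + 2392/135) = -363615 - 1*1852/135 = -363615 - 1852/135 = -49089877/135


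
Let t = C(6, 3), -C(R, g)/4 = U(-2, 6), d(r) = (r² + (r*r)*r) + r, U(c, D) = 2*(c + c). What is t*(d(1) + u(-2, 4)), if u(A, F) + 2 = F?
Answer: 160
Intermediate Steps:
U(c, D) = 4*c (U(c, D) = 2*(2*c) = 4*c)
u(A, F) = -2 + F
d(r) = r + r² + r³ (d(r) = (r² + r²*r) + r = (r² + r³) + r = r + r² + r³)
C(R, g) = 32 (C(R, g) = -16*(-2) = -4*(-8) = 32)
t = 32
t*(d(1) + u(-2, 4)) = 32*(1*(1 + 1 + 1²) + (-2 + 4)) = 32*(1*(1 + 1 + 1) + 2) = 32*(1*3 + 2) = 32*(3 + 2) = 32*5 = 160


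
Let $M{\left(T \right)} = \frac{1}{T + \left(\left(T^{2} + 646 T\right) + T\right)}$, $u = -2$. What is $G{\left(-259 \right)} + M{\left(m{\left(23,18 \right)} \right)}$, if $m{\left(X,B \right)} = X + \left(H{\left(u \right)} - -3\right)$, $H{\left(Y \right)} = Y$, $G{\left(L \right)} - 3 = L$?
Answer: $- \frac{4128767}{16128} \approx -256.0$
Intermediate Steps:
$G{\left(L \right)} = 3 + L$
$m{\left(X,B \right)} = 1 + X$ ($m{\left(X,B \right)} = X - -1 = X + \left(-2 + 3\right) = X + 1 = 1 + X$)
$M{\left(T \right)} = \frac{1}{T^{2} + 648 T}$ ($M{\left(T \right)} = \frac{1}{T + \left(T^{2} + 647 T\right)} = \frac{1}{T^{2} + 648 T}$)
$G{\left(-259 \right)} + M{\left(m{\left(23,18 \right)} \right)} = \left(3 - 259\right) + \frac{1}{\left(1 + 23\right) \left(648 + \left(1 + 23\right)\right)} = -256 + \frac{1}{24 \left(648 + 24\right)} = -256 + \frac{1}{24 \cdot 672} = -256 + \frac{1}{24} \cdot \frac{1}{672} = -256 + \frac{1}{16128} = - \frac{4128767}{16128}$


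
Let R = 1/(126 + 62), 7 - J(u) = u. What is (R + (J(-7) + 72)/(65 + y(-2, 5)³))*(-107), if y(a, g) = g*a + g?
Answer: 430889/2820 ≈ 152.80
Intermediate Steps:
J(u) = 7 - u
y(a, g) = g + a*g (y(a, g) = a*g + g = g + a*g)
R = 1/188 ≈ 0.0053191
(R + (J(-7) + 72)/(65 + y(-2, 5)³))*(-107) = (1/188 + ((7 - 1*(-7)) + 72)/(65 + (5*(1 - 2))³))*(-107) = (1/188 + ((7 + 7) + 72)/(65 + (5*(-1))³))*(-107) = (1/188 + (14 + 72)/(65 + (-5)³))*(-107) = (1/188 + 86/(65 - 125))*(-107) = (1/188 + 86/(-60))*(-107) = (1/188 + 86*(-1/60))*(-107) = (1/188 - 43/30)*(-107) = -4027/2820*(-107) = 430889/2820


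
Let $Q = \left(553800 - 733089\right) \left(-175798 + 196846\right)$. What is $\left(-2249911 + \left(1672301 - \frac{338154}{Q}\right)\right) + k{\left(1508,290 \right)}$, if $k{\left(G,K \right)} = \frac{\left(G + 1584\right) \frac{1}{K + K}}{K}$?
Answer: $- \frac{7638075090344948687}{13223585697300} \approx -5.7761 \cdot 10^{5}$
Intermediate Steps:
$k{\left(G,K \right)} = \frac{1584 + G}{2 K^{2}}$ ($k{\left(G,K \right)} = \frac{\left(1584 + G\right) \frac{1}{2 K}}{K} = \frac{\frac{1}{2} \frac{1}{K} \left(1584 + G\right)}{K} = \frac{1584 + G}{2 K^{2}}$)
$Q = -3773674872$ ($Q = \left(-179289\right) 21048 = -3773674872$)
$\left(-2249911 + \left(1672301 - \frac{338154}{Q}\right)\right) + k{\left(1508,290 \right)} = \left(-2249911 + \left(1672301 - \frac{338154}{-3773674872}\right)\right) + \frac{1584 + 1508}{2 \cdot 84100} = \left(-2249911 + \left(1672301 - 338154 \left(- \frac{1}{3773674872}\right)\right)\right) + \frac{1}{2} \cdot \frac{1}{84100} \cdot 3092 = \left(-2249911 + \left(1672301 - - \frac{56359}{628945812}\right)\right) + \frac{773}{42050} = \left(-2249911 + \left(1672301 + \frac{56359}{628945812}\right)\right) + \frac{773}{42050} = \left(-2249911 + \frac{1051786710409771}{628945812}\right) + \frac{773}{42050} = - \frac{363285390412961}{628945812} + \frac{773}{42050} = - \frac{7638075090344948687}{13223585697300}$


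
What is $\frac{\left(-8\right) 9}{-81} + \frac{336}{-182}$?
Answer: $- \frac{112}{117} \approx -0.95726$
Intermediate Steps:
$\frac{\left(-8\right) 9}{-81} + \frac{336}{-182} = \left(-72\right) \left(- \frac{1}{81}\right) + 336 \left(- \frac{1}{182}\right) = \frac{8}{9} - \frac{24}{13} = - \frac{112}{117}$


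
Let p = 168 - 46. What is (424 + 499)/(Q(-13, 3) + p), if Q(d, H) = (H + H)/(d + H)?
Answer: 4615/607 ≈ 7.6030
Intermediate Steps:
p = 122
Q(d, H) = 2*H/(H + d) (Q(d, H) = (2*H)/(H + d) = 2*H/(H + d))
(424 + 499)/(Q(-13, 3) + p) = (424 + 499)/(2*3/(3 - 13) + 122) = 923/(2*3/(-10) + 122) = 923/(2*3*(-1/10) + 122) = 923/(-3/5 + 122) = 923/(607/5) = 923*(5/607) = 4615/607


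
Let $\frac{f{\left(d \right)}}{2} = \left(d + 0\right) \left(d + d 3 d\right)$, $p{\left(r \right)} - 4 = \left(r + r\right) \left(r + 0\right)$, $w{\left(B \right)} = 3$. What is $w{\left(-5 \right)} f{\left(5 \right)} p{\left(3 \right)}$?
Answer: $52800$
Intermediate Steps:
$p{\left(r \right)} = 4 + 2 r^{2}$ ($p{\left(r \right)} = 4 + \left(r + r\right) \left(r + 0\right) = 4 + 2 r r = 4 + 2 r^{2}$)
$f{\left(d \right)} = 2 d \left(d + 3 d^{2}\right)$ ($f{\left(d \right)} = 2 \left(d + 0\right) \left(d + d 3 d\right) = 2 d \left(d + 3 d d\right) = 2 d \left(d + 3 d^{2}\right)$)
$w{\left(-5 \right)} f{\left(5 \right)} p{\left(3 \right)} = 3 \cdot 5^{2} \left(2 + 6 \cdot 5\right) \left(4 + 2 \cdot 3^{2}\right) = 3 \cdot 25 \left(2 + 30\right) \left(4 + 2 \cdot 9\right) = 3 \cdot 25 \cdot 32 \left(4 + 18\right) = 3 \cdot 800 \cdot 22 = 2400 \cdot 22 = 52800$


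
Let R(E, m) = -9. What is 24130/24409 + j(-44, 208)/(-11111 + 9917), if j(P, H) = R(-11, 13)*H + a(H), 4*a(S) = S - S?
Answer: 12417478/4857391 ≈ 2.5564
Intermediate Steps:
a(S) = 0 (a(S) = (S - S)/4 = (1/4)*0 = 0)
j(P, H) = -9*H (j(P, H) = -9*H + 0 = -9*H)
24130/24409 + j(-44, 208)/(-11111 + 9917) = 24130/24409 + (-9*208)/(-11111 + 9917) = 24130*(1/24409) - 1872/(-1194) = 24130/24409 - 1872*(-1/1194) = 24130/24409 + 312/199 = 12417478/4857391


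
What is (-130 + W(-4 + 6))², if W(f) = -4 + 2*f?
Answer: 16900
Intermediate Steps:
(-130 + W(-4 + 6))² = (-130 + (-4 + 2*(-4 + 6)))² = (-130 + (-4 + 2*2))² = (-130 + (-4 + 4))² = (-130 + 0)² = (-130)² = 16900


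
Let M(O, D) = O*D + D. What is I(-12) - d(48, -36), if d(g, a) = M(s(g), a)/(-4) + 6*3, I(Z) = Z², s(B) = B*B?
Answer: -20619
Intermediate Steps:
s(B) = B²
M(O, D) = D + D*O (M(O, D) = D*O + D = D + D*O)
d(g, a) = 18 - a*(1 + g²)/4 (d(g, a) = (a*(1 + g²))/(-4) + 6*3 = (a*(1 + g²))*(-¼) + 18 = -a*(1 + g²)/4 + 18 = 18 - a*(1 + g²)/4)
I(-12) - d(48, -36) = (-12)² - (18 - ¼*(-36)*(1 + 48²)) = 144 - (18 - ¼*(-36)*(1 + 2304)) = 144 - (18 - ¼*(-36)*2305) = 144 - (18 + 20745) = 144 - 1*20763 = 144 - 20763 = -20619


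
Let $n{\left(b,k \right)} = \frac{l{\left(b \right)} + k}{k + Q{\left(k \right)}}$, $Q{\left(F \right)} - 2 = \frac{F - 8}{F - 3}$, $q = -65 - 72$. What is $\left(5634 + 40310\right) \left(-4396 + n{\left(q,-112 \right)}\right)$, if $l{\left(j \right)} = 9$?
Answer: $- \frac{253013768804}{1253} \approx -2.0193 \cdot 10^{8}$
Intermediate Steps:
$q = -137$ ($q = -65 - 72 = -137$)
$Q{\left(F \right)} = 2 + \frac{-8 + F}{-3 + F}$ ($Q{\left(F \right)} = 2 + \frac{F - 8}{F - 3} = 2 + \frac{-8 + F}{-3 + F}$)
$n{\left(b,k \right)} = \frac{9 + k}{k + \frac{-14 + 3 k}{-3 + k}}$
$\left(5634 + 40310\right) \left(-4396 + n{\left(q,-112 \right)}\right) = \left(5634 + 40310\right) \left(-4396 + \frac{-27 + \left(-112\right)^{2} + 6 \left(-112\right)}{-14 + \left(-112\right)^{2}}\right) = 45944 \left(-4396 + \frac{-27 + 12544 - 672}{-14 + 12544}\right) = 45944 \left(-4396 + \frac{1}{12530} \cdot 11845\right) = 45944 \left(-4396 + \frac{2369}{2506}\right) = 45944 \left(- \frac{11014007}{2506}\right) = - \frac{253013768804}{1253}$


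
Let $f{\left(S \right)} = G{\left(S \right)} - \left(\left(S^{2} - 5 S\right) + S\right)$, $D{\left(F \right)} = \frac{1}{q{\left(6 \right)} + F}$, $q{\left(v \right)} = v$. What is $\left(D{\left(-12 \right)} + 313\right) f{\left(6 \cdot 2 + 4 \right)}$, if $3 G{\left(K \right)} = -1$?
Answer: $- \frac{1083029}{18} \approx -60168.0$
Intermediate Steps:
$G{\left(K \right)} = - \frac{1}{3}$ ($G{\left(K \right)} = \frac{1}{3} \left(-1\right) = - \frac{1}{3}$)
$D{\left(F \right)} = \frac{1}{6 + F}$
$f{\left(S \right)} = - \frac{1}{3} - S^{2} + 4 S$ ($f{\left(S \right)} = - \frac{1}{3} - \left(\left(S^{2} - 5 S\right) + S\right) = - \frac{1}{3} - \left(S^{2} - 4 S\right) = - \frac{1}{3} - S^{2} + 4 S$)
$\left(D{\left(-12 \right)} + 313\right) f{\left(6 \cdot 2 + 4 \right)} = \left(\frac{1}{6 - 12} + 313\right) \left(- \frac{1}{3} - \left(6 \cdot 2 + 4\right)^{2} + 4 \left(6 \cdot 2 + 4\right)\right) = \left(\frac{1}{-6} + 313\right) \left(- \frac{1}{3} - \left(12 + 4\right)^{2} + 4 \left(12 + 4\right)\right) = \left(- \frac{1}{6} + 313\right) \left(- \frac{1}{3} - 16^{2} + 4 \cdot 16\right) = \frac{1877 \left(- \frac{1}{3} - 256 + 64\right)}{6} = \frac{1877}{6} \left(- \frac{577}{3}\right) = - \frac{1083029}{18}$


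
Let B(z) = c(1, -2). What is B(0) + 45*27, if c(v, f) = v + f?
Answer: 1214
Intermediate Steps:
c(v, f) = f + v
B(z) = -1 (B(z) = -2 + 1 = -1)
B(0) + 45*27 = -1 + 45*27 = -1 + 1215 = 1214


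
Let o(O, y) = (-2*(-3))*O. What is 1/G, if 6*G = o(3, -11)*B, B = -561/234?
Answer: -26/187 ≈ -0.13904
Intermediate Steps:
B = -187/78 (B = -561*1/234 = -187/78 ≈ -2.3974)
o(O, y) = 6*O
G = -187/26 (G = ((6*3)*(-187/78))/6 = (18*(-187/78))/6 = (⅙)*(-561/13) = -187/26 ≈ -7.1923)
1/G = 1/(-187/26) = -26/187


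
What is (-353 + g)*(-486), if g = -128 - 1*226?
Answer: 343602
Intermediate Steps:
g = -354 (g = -128 - 226 = -354)
(-353 + g)*(-486) = (-353 - 354)*(-486) = -707*(-486) = 343602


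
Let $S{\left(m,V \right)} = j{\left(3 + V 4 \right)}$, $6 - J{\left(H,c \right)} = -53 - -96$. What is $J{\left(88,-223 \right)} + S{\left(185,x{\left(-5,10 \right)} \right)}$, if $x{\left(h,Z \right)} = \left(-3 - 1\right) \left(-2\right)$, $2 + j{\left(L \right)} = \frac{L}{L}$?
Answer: $-38$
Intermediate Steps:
$J{\left(H,c \right)} = -37$ ($J{\left(H,c \right)} = 6 - \left(-53 - -96\right) = 6 - \left(-53 + 96\right) = 6 - 43 = -37$)
$j{\left(L \right)} = -1$ ($j{\left(L \right)} = -2 + \frac{L}{L} = -2 + 1 = -1$)
$x{\left(h,Z \right)} = 8$ ($x{\left(h,Z \right)} = \left(-4\right) \left(-2\right) = 8$)
$S{\left(m,V \right)} = -1$
$J{\left(88,-223 \right)} + S{\left(185,x{\left(-5,10 \right)} \right)} = -37 - 1 = -38$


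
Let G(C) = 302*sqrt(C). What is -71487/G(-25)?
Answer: 71487*I/1510 ≈ 47.342*I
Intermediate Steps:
-71487/G(-25) = -71487*(-I/1510) = -(-71487)*I/1510 = 71487*I/1510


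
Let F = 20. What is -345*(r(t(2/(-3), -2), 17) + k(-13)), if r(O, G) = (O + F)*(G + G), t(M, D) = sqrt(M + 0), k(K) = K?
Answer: -230115 - 3910*I*sqrt(6) ≈ -2.3012e+5 - 9577.5*I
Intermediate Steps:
t(M, D) = sqrt(M)
r(O, G) = 2*G*(20 + O) (r(O, G) = (O + 20)*(G + G) = (20 + O)*(2*G) = 2*G*(20 + O))
-345*(r(t(2/(-3), -2), 17) + k(-13)) = -345*(2*17*(20 + sqrt(2/(-3))) - 13) = -345*(2*17*(20 + sqrt(2*(-1/3))) - 13) = -345*(2*17*(20 + sqrt(-2/3)) - 13) = -345*(2*17*(20 + I*sqrt(6)/3) - 13) = -345*((680 + 34*I*sqrt(6)/3) - 13) = -345*(667 + 34*I*sqrt(6)/3) = -230115 - 3910*I*sqrt(6)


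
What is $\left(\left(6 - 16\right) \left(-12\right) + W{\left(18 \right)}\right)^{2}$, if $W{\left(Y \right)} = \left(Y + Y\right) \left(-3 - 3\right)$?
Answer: $9216$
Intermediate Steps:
$W{\left(Y \right)} = - 12 Y$ ($W{\left(Y \right)} = 2 Y \left(-6\right) = - 12 Y$)
$\left(\left(6 - 16\right) \left(-12\right) + W{\left(18 \right)}\right)^{2} = \left(\left(6 - 16\right) \left(-12\right) - 216\right)^{2} = \left(\left(-10\right) \left(-12\right) - 216\right)^{2} = \left(120 - 216\right)^{2} = \left(-96\right)^{2} = 9216$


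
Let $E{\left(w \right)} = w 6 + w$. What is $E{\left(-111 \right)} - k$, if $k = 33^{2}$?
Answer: $-1866$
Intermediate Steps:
$E{\left(w \right)} = 7 w$ ($E{\left(w \right)} = 6 w + w = 7 w$)
$k = 1089$
$E{\left(-111 \right)} - k = 7 \left(-111\right) - 1089 = -777 - 1089 = -1866$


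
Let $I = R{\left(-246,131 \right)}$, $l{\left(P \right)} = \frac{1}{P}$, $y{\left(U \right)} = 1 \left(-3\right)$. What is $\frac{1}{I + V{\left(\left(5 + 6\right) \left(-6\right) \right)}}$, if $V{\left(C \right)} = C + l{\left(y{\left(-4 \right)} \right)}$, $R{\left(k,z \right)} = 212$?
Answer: $\frac{3}{437} \approx 0.006865$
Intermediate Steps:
$y{\left(U \right)} = -3$
$V{\left(C \right)} = - \frac{1}{3} + C$ ($V{\left(C \right)} = C + \frac{1}{-3} = C - \frac{1}{3} = - \frac{1}{3} + C$)
$I = 212$
$\frac{1}{I + V{\left(\left(5 + 6\right) \left(-6\right) \right)}} = \frac{1}{212 + \left(- \frac{1}{3} + \left(5 + 6\right) \left(-6\right)\right)} = \frac{1}{212 + \left(- \frac{1}{3} + 11 \left(-6\right)\right)} = \frac{1}{212 - \frac{199}{3}} = \frac{1}{\frac{437}{3}} = \frac{3}{437}$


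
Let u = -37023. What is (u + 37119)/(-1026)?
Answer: -16/171 ≈ -0.093567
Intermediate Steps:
(u + 37119)/(-1026) = (-37023 + 37119)/(-1026) = 96*(-1/1026) = -16/171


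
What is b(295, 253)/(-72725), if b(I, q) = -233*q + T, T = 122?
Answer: 58827/72725 ≈ 0.80890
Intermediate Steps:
b(I, q) = 122 - 233*q (b(I, q) = -233*q + 122 = 122 - 233*q)
b(295, 253)/(-72725) = (122 - 233*253)/(-72725) = (122 - 58949)*(-1/72725) = -58827*(-1/72725) = 58827/72725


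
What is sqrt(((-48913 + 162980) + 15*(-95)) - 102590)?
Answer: 2*sqrt(2513) ≈ 100.26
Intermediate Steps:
sqrt(((-48913 + 162980) + 15*(-95)) - 102590) = sqrt((114067 - 1425) - 102590) = sqrt(112642 - 102590) = sqrt(10052) = 2*sqrt(2513)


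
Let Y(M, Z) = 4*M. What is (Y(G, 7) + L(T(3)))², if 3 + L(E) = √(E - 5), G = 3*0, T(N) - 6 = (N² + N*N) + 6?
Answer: 4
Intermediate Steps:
T(N) = 12 + 2*N² (T(N) = 6 + ((N² + N*N) + 6) = 6 + ((N² + N²) + 6) = 6 + (2*N² + 6) = 6 + (6 + 2*N²) = 12 + 2*N²)
G = 0
L(E) = -3 + √(-5 + E) (L(E) = -3 + √(E - 5) = -3 + √(-5 + E))
(Y(G, 7) + L(T(3)))² = (4*0 + (-3 + √(-5 + (12 + 2*3²))))² = (0 + (-3 + √(-5 + (12 + 2*9))))² = (0 + (-3 + √(-5 + (12 + 18))))² = (0 + (-3 + √(-5 + 30)))² = (0 + (-3 + √25))² = (0 + (-3 + 5))² = (0 + 2)² = 2² = 4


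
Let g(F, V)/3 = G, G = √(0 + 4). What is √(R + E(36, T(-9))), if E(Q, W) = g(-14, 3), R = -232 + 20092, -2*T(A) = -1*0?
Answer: √19866 ≈ 140.95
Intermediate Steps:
T(A) = 0 (T(A) = -(-1)*0/2 = -½*0 = 0)
G = 2 (G = √4 = 2)
R = 19860
g(F, V) = 6 (g(F, V) = 3*2 = 6)
E(Q, W) = 6
√(R + E(36, T(-9))) = √(19860 + 6) = √19866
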